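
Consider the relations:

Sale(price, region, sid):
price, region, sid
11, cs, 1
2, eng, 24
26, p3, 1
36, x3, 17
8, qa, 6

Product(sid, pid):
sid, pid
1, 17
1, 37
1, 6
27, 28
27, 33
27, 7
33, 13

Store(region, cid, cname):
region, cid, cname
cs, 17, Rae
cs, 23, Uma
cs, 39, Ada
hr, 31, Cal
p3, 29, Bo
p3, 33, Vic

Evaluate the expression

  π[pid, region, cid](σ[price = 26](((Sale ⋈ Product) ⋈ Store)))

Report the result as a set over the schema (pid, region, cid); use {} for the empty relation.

Natural join on sid: {(11, cs, 1, 17), (11, cs, 1, 37), (11, cs, 1, 6), (26, p3, 1, 17), (26, p3, 1, 37), (26, p3, 1, 6)}
Natural join on region: {(11, cs, 1, 17, 17, Rae), (11, cs, 1, 17, 23, Uma), (11, cs, 1, 17, 39, Ada), (11, cs, 1, 37, 17, Rae), (11, cs, 1, 37, 23, Uma), (11, cs, 1, 37, 39, Ada), (11, cs, 1, 6, 17, Rae), (11, cs, 1, 6, 23, Uma), (11, cs, 1, 6, 39, Ada), (26, p3, 1, 17, 29, Bo), (26, p3, 1, 17, 33, Vic), (26, p3, 1, 37, 29, Bo), (26, p3, 1, 37, 33, Vic), (26, p3, 1, 6, 29, Bo), (26, p3, 1, 6, 33, Vic)}
σ[price = 26]: keep tuples satisfying price = 26 → {(26, p3, 1, 17, 29, Bo), (26, p3, 1, 17, 33, Vic), (26, p3, 1, 37, 29, Bo), (26, p3, 1, 37, 33, Vic), (26, p3, 1, 6, 29, Bo), (26, p3, 1, 6, 33, Vic)}
Projecting to pid, region, cid: {(17, p3, 29), (17, p3, 33), (37, p3, 29), (37, p3, 33), (6, p3, 29), (6, p3, 33)}

{(17, p3, 29), (17, p3, 33), (37, p3, 29), (37, p3, 33), (6, p3, 29), (6, p3, 33)}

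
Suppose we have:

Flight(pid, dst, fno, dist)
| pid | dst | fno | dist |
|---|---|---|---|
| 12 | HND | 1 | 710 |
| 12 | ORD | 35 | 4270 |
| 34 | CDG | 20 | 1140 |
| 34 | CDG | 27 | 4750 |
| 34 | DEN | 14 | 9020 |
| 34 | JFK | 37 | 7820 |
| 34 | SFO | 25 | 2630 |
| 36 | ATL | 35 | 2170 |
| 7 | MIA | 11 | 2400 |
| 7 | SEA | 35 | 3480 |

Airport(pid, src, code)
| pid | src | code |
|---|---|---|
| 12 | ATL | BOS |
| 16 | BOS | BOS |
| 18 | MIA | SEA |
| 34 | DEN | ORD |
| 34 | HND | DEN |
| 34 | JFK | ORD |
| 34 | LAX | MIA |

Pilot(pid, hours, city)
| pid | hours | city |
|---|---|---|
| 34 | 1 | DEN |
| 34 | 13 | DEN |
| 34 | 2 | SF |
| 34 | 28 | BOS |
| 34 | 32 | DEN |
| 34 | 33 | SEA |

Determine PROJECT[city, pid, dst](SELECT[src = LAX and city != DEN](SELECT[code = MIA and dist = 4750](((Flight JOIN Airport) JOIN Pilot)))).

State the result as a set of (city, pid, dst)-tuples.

{(BOS, 34, CDG), (SEA, 34, CDG), (SF, 34, CDG)}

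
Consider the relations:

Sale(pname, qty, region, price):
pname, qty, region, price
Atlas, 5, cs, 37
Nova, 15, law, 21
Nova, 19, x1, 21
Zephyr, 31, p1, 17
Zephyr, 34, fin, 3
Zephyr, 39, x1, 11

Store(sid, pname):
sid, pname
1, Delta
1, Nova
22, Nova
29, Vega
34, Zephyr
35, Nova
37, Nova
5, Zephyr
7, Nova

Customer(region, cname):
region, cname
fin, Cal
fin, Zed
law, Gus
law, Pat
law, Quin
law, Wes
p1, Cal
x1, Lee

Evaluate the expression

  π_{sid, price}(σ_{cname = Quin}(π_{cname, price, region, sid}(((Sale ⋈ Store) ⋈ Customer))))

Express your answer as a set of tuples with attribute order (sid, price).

Sale ⋈ Store (natural join on pname): {(Nova, 15, law, 21, 1), (Nova, 15, law, 21, 22), (Nova, 15, law, 21, 35), (Nova, 15, law, 21, 37), (Nova, 15, law, 21, 7), (Nova, 19, x1, 21, 1), (Nova, 19, x1, 21, 22), (Nova, 19, x1, 21, 35), (Nova, 19, x1, 21, 37), (Nova, 19, x1, 21, 7), (Zephyr, 31, p1, 17, 34), (Zephyr, 31, p1, 17, 5), (Zephyr, 34, fin, 3, 34), (Zephyr, 34, fin, 3, 5), (Zephyr, 39, x1, 11, 34), (Zephyr, 39, x1, 11, 5)}
(Sale ⋈ Store) ⋈ Customer (natural join on region): {(Nova, 15, law, 21, 1, Gus), (Nova, 15, law, 21, 1, Pat), (Nova, 15, law, 21, 1, Quin), (Nova, 15, law, 21, 1, Wes), (Nova, 15, law, 21, 22, Gus), (Nova, 15, law, 21, 22, Pat), (Nova, 15, law, 21, 22, Quin), (Nova, 15, law, 21, 22, Wes), (Nova, 15, law, 21, 35, Gus), (Nova, 15, law, 21, 35, Pat), (Nova, 15, law, 21, 35, Quin), (Nova, 15, law, 21, 35, Wes), (Nova, 15, law, 21, 37, Gus), (Nova, 15, law, 21, 37, Pat), (Nova, 15, law, 21, 37, Quin), (Nova, 15, law, 21, 37, Wes), (Nova, 15, law, 21, 7, Gus), (Nova, 15, law, 21, 7, Pat), (Nova, 15, law, 21, 7, Quin), (Nova, 15, law, 21, 7, Wes), (Nova, 19, x1, 21, 1, Lee), (Nova, 19, x1, 21, 22, Lee), (Nova, 19, x1, 21, 35, Lee), (Nova, 19, x1, 21, 37, Lee), (Nova, 19, x1, 21, 7, Lee), (Zephyr, 31, p1, 17, 34, Cal), (Zephyr, 31, p1, 17, 5, Cal), (Zephyr, 34, fin, 3, 34, Cal), (Zephyr, 34, fin, 3, 34, Zed), (Zephyr, 34, fin, 3, 5, Cal), (Zephyr, 34, fin, 3, 5, Zed), (Zephyr, 39, x1, 11, 34, Lee), (Zephyr, 39, x1, 11, 5, Lee)}
π_{cname, price, region, sid} gives {(Cal, 17, p1, 34), (Cal, 17, p1, 5), (Cal, 3, fin, 34), (Cal, 3, fin, 5), (Gus, 21, law, 1), (Gus, 21, law, 22), (Gus, 21, law, 35), (Gus, 21, law, 37), (Gus, 21, law, 7), (Lee, 11, x1, 34), (Lee, 11, x1, 5), (Lee, 21, x1, 1), (Lee, 21, x1, 22), (Lee, 21, x1, 35), (Lee, 21, x1, 37), (Lee, 21, x1, 7), (Pat, 21, law, 1), (Pat, 21, law, 22), (Pat, 21, law, 35), (Pat, 21, law, 37), (Pat, 21, law, 7), (Quin, 21, law, 1), (Quin, 21, law, 22), (Quin, 21, law, 35), (Quin, 21, law, 37), (Quin, 21, law, 7), (Wes, 21, law, 1), (Wes, 21, law, 22), (Wes, 21, law, 35), (Wes, 21, law, 37), (Wes, 21, law, 7), (Zed, 3, fin, 34), (Zed, 3, fin, 5)}.
Apply σ_{cname = Quin}; surviving tuples: {(Quin, 21, law, 1), (Quin, 21, law, 22), (Quin, 21, law, 35), (Quin, 21, law, 37), (Quin, 21, law, 7)}
π_{sid, price} gives {(1, 21), (22, 21), (35, 21), (37, 21), (7, 21)}.

{(1, 21), (22, 21), (35, 21), (37, 21), (7, 21)}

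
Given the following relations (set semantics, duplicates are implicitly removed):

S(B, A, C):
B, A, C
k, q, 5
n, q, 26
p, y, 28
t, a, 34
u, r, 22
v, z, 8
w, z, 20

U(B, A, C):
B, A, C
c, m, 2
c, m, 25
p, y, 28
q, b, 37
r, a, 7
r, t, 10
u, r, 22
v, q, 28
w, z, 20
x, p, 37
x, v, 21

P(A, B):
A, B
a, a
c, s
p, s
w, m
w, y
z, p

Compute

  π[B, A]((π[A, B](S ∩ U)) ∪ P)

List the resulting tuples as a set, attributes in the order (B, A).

Set intersection of the two operands is {(p, y, 28), (u, r, 22), (w, z, 20)}.
π_{A, B} gives {(r, u), (y, p), (z, w)}.
Set union of the two operands is {(a, a), (c, s), (p, s), (r, u), (w, m), (w, y), (y, p), (z, p), (z, w)}.
π_{B, A} gives {(a, a), (m, w), (p, y), (p, z), (s, c), (s, p), (u, r), (w, z), (y, w)}.

{(a, a), (m, w), (p, y), (p, z), (s, c), (s, p), (u, r), (w, z), (y, w)}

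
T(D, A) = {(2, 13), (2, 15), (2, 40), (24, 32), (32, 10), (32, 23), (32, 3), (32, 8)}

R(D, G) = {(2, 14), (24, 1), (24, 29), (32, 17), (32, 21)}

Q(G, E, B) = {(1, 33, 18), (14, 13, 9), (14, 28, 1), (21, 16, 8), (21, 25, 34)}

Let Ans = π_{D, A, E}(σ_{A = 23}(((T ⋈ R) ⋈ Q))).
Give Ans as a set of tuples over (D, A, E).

T ⋈ R (natural join on D): {(2, 13, 14), (2, 15, 14), (2, 40, 14), (24, 32, 1), (24, 32, 29), (32, 10, 17), (32, 10, 21), (32, 23, 17), (32, 23, 21), (32, 3, 17), (32, 3, 21), (32, 8, 17), (32, 8, 21)}
(T ⋈ R) ⋈ Q (natural join on G): {(2, 13, 14, 13, 9), (2, 13, 14, 28, 1), (2, 15, 14, 13, 9), (2, 15, 14, 28, 1), (2, 40, 14, 13, 9), (2, 40, 14, 28, 1), (24, 32, 1, 33, 18), (32, 10, 21, 16, 8), (32, 10, 21, 25, 34), (32, 23, 21, 16, 8), (32, 23, 21, 25, 34), (32, 3, 21, 16, 8), (32, 3, 21, 25, 34), (32, 8, 21, 16, 8), (32, 8, 21, 25, 34)}
σ[A = 23]: keep tuples satisfying A = 23 → {(32, 23, 21, 16, 8), (32, 23, 21, 25, 34)}
π_{D, A, E} gives {(32, 23, 16), (32, 23, 25)}.

{(32, 23, 16), (32, 23, 25)}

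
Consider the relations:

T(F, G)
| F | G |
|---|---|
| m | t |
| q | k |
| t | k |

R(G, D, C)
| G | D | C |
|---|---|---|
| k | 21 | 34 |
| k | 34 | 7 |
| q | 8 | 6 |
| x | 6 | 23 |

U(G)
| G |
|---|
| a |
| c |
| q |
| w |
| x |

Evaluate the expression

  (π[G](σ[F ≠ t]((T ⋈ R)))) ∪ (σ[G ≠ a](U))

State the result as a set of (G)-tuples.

{c, k, q, w, x}

Natural join on G: {(q, k, 21, 34), (q, k, 34, 7), (t, k, 21, 34), (t, k, 34, 7)}
Selection F ≠ t: {(q, k, 21, 34), (q, k, 34, 7)}
Projecting to G (1 duplicate(s) eliminated): {k}
Selection G ≠ a: {c, q, w, x}
Taking the union: {c, k, q, w, x}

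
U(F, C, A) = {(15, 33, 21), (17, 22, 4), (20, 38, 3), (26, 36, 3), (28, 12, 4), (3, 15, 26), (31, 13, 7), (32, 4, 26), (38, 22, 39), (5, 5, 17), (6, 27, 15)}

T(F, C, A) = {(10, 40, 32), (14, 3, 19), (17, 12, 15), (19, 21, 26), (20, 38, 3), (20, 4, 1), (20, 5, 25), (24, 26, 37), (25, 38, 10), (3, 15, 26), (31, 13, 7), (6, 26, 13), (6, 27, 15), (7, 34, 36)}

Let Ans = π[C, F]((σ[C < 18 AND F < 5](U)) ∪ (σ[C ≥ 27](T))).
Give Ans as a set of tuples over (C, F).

Apply σ_{C < 18 AND F < 5}; surviving tuples: {(3, 15, 26)}
Apply σ_{C ≥ 27}; surviving tuples: {(10, 40, 32), (20, 38, 3), (25, 38, 10), (6, 27, 15), (7, 34, 36)}
Union: {(3, 15, 26)} with {(10, 40, 32), (20, 38, 3), (25, 38, 10), (6, 27, 15), (7, 34, 36)} → {(10, 40, 32), (20, 38, 3), (25, 38, 10), (3, 15, 26), (6, 27, 15), (7, 34, 36)}
Projecting to C, F: {(15, 3), (27, 6), (34, 7), (38, 20), (38, 25), (40, 10)}

{(15, 3), (27, 6), (34, 7), (38, 20), (38, 25), (40, 10)}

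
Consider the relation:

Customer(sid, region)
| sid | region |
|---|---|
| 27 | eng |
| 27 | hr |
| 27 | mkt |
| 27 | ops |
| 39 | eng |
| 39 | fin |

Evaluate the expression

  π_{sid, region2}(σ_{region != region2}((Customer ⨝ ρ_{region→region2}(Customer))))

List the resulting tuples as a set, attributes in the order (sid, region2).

{(27, eng), (27, hr), (27, mkt), (27, ops), (39, eng), (39, fin)}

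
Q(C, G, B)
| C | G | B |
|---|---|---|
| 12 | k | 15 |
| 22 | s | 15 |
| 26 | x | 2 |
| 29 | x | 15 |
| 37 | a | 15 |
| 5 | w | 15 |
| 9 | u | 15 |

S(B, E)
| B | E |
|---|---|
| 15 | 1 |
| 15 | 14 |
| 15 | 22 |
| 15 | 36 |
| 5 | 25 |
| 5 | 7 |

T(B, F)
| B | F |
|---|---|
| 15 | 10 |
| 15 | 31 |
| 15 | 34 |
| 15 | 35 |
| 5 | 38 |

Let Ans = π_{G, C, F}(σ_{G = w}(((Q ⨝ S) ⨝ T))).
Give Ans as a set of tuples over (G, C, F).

{(w, 5, 10), (w, 5, 31), (w, 5, 34), (w, 5, 35)}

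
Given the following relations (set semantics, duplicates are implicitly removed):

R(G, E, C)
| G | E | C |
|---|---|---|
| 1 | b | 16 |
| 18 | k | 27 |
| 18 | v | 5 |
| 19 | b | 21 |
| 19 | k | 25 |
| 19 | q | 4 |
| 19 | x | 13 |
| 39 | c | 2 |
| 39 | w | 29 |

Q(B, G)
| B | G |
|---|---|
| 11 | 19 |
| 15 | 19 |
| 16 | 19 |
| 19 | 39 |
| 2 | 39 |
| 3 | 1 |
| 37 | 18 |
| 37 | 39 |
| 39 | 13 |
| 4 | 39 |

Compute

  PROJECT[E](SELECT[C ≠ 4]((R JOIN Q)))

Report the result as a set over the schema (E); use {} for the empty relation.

Joining R and Q on G yields {(1, b, 16, 3), (18, k, 27, 37), (18, v, 5, 37), (19, b, 21, 11), (19, b, 21, 15), (19, b, 21, 16), (19, k, 25, 11), (19, k, 25, 15), (19, k, 25, 16), (19, q, 4, 11), (19, q, 4, 15), (19, q, 4, 16), (19, x, 13, 11), (19, x, 13, 15), (19, x, 13, 16), (39, c, 2, 19), (39, c, 2, 2), (39, c, 2, 37), (39, c, 2, 4), (39, w, 29, 19), (39, w, 29, 2), (39, w, 29, 37), (39, w, 29, 4)}.
Selection C ≠ 4: {(1, b, 16, 3), (18, k, 27, 37), (18, v, 5, 37), (19, b, 21, 11), (19, b, 21, 15), (19, b, 21, 16), (19, k, 25, 11), (19, k, 25, 15), (19, k, 25, 16), (19, x, 13, 11), (19, x, 13, 15), (19, x, 13, 16), (39, c, 2, 19), (39, c, 2, 2), (39, c, 2, 37), (39, c, 2, 4), (39, w, 29, 19), (39, w, 29, 2), (39, w, 29, 37), (39, w, 29, 4)}
π_{E} gives {b, c, k, v, w, x} (14 duplicate(s) eliminated).

{b, c, k, v, w, x}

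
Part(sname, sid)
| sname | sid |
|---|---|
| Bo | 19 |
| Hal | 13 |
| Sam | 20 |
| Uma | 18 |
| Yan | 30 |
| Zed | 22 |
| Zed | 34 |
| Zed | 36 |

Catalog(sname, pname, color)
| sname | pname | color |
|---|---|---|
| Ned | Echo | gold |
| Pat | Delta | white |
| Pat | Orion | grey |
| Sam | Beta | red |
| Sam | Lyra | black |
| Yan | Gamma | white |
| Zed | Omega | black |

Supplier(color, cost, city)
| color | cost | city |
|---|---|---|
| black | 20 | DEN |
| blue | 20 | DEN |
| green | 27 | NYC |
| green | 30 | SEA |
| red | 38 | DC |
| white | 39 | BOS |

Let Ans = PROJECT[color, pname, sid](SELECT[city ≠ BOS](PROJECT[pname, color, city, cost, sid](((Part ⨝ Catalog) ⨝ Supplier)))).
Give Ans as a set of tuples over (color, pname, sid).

{(black, Lyra, 20), (black, Omega, 22), (black, Omega, 34), (black, Omega, 36), (red, Beta, 20)}

Joining Part and Catalog on sname yields {(Sam, 20, Beta, red), (Sam, 20, Lyra, black), (Yan, 30, Gamma, white), (Zed, 22, Omega, black), (Zed, 34, Omega, black), (Zed, 36, Omega, black)}.
Joining (Part ⨝ Catalog) and Supplier on color yields {(Sam, 20, Beta, red, 38, DC), (Sam, 20, Lyra, black, 20, DEN), (Yan, 30, Gamma, white, 39, BOS), (Zed, 22, Omega, black, 20, DEN), (Zed, 34, Omega, black, 20, DEN), (Zed, 36, Omega, black, 20, DEN)}.
Keep only column(s) pname, color, city, cost, sid: {(Beta, red, DC, 38, 20), (Gamma, white, BOS, 39, 30), (Lyra, black, DEN, 20, 20), (Omega, black, DEN, 20, 22), (Omega, black, DEN, 20, 34), (Omega, black, DEN, 20, 36)}
Apply σ_{city ≠ BOS}; surviving tuples: {(Beta, red, DC, 38, 20), (Lyra, black, DEN, 20, 20), (Omega, black, DEN, 20, 22), (Omega, black, DEN, 20, 34), (Omega, black, DEN, 20, 36)}
Keep only column(s) color, pname, sid: {(black, Lyra, 20), (black, Omega, 22), (black, Omega, 34), (black, Omega, 36), (red, Beta, 20)}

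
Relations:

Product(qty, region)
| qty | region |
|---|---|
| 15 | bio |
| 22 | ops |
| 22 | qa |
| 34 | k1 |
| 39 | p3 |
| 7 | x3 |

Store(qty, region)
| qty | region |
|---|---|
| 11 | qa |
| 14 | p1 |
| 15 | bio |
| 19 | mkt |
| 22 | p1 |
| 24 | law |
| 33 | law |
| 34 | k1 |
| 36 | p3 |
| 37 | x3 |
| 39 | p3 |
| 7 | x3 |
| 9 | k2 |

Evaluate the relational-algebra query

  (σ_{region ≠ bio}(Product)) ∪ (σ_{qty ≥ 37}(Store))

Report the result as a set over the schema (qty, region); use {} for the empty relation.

{(22, ops), (22, qa), (34, k1), (37, x3), (39, p3), (7, x3)}

Apply σ_{region ≠ bio}; surviving tuples: {(22, ops), (22, qa), (34, k1), (39, p3), (7, x3)}
Apply σ_{qty ≥ 37}; surviving tuples: {(37, x3), (39, p3)}
Set union of the two operands is {(22, ops), (22, qa), (34, k1), (37, x3), (39, p3), (7, x3)}.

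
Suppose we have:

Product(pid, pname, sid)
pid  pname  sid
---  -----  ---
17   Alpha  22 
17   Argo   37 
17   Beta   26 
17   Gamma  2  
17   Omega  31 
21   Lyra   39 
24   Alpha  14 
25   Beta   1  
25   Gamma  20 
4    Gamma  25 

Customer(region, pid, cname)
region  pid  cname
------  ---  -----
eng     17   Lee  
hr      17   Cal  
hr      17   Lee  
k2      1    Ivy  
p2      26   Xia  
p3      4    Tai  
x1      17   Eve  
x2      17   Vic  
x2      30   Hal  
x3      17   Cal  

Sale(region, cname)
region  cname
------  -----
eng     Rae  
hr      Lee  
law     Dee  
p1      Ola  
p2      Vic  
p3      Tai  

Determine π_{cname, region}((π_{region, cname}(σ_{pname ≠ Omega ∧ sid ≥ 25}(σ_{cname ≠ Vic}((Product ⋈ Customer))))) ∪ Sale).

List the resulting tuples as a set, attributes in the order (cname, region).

{(Cal, hr), (Cal, x3), (Dee, law), (Eve, x1), (Lee, eng), (Lee, hr), (Ola, p1), (Rae, eng), (Tai, p3), (Vic, p2)}

Product ⋈ Customer (natural join on pid): {(17, Alpha, 22, eng, Lee), (17, Alpha, 22, hr, Cal), (17, Alpha, 22, hr, Lee), (17, Alpha, 22, x1, Eve), (17, Alpha, 22, x2, Vic), (17, Alpha, 22, x3, Cal), (17, Argo, 37, eng, Lee), (17, Argo, 37, hr, Cal), (17, Argo, 37, hr, Lee), (17, Argo, 37, x1, Eve), (17, Argo, 37, x2, Vic), (17, Argo, 37, x3, Cal), (17, Beta, 26, eng, Lee), (17, Beta, 26, hr, Cal), (17, Beta, 26, hr, Lee), (17, Beta, 26, x1, Eve), (17, Beta, 26, x2, Vic), (17, Beta, 26, x3, Cal), (17, Gamma, 2, eng, Lee), (17, Gamma, 2, hr, Cal), (17, Gamma, 2, hr, Lee), (17, Gamma, 2, x1, Eve), (17, Gamma, 2, x2, Vic), (17, Gamma, 2, x3, Cal), (17, Omega, 31, eng, Lee), (17, Omega, 31, hr, Cal), (17, Omega, 31, hr, Lee), (17, Omega, 31, x1, Eve), (17, Omega, 31, x2, Vic), (17, Omega, 31, x3, Cal), (4, Gamma, 25, p3, Tai)}
Apply σ_{cname ≠ Vic}; surviving tuples: {(17, Alpha, 22, eng, Lee), (17, Alpha, 22, hr, Cal), (17, Alpha, 22, hr, Lee), (17, Alpha, 22, x1, Eve), (17, Alpha, 22, x3, Cal), (17, Argo, 37, eng, Lee), (17, Argo, 37, hr, Cal), (17, Argo, 37, hr, Lee), (17, Argo, 37, x1, Eve), (17, Argo, 37, x3, Cal), (17, Beta, 26, eng, Lee), (17, Beta, 26, hr, Cal), (17, Beta, 26, hr, Lee), (17, Beta, 26, x1, Eve), (17, Beta, 26, x3, Cal), (17, Gamma, 2, eng, Lee), (17, Gamma, 2, hr, Cal), (17, Gamma, 2, hr, Lee), (17, Gamma, 2, x1, Eve), (17, Gamma, 2, x3, Cal), (17, Omega, 31, eng, Lee), (17, Omega, 31, hr, Cal), (17, Omega, 31, hr, Lee), (17, Omega, 31, x1, Eve), (17, Omega, 31, x3, Cal), (4, Gamma, 25, p3, Tai)}
Apply σ_{pname ≠ Omega ∧ sid ≥ 25}; surviving tuples: {(17, Argo, 37, eng, Lee), (17, Argo, 37, hr, Cal), (17, Argo, 37, hr, Lee), (17, Argo, 37, x1, Eve), (17, Argo, 37, x3, Cal), (17, Beta, 26, eng, Lee), (17, Beta, 26, hr, Cal), (17, Beta, 26, hr, Lee), (17, Beta, 26, x1, Eve), (17, Beta, 26, x3, Cal), (4, Gamma, 25, p3, Tai)}
Keep only column(s) region, cname (5 duplicate(s) eliminated): {(eng, Lee), (hr, Cal), (hr, Lee), (p3, Tai), (x1, Eve), (x3, Cal)}
Union: {(eng, Lee), (hr, Cal), (hr, Lee), (p3, Tai), (x1, Eve), (x3, Cal)} with {(eng, Rae), (hr, Lee), (law, Dee), (p1, Ola), (p2, Vic), (p3, Tai)} → {(eng, Lee), (eng, Rae), (hr, Cal), (hr, Lee), (law, Dee), (p1, Ola), (p2, Vic), (p3, Tai), (x1, Eve), (x3, Cal)}
Keep only column(s) cname, region: {(Cal, hr), (Cal, x3), (Dee, law), (Eve, x1), (Lee, eng), (Lee, hr), (Ola, p1), (Rae, eng), (Tai, p3), (Vic, p2)}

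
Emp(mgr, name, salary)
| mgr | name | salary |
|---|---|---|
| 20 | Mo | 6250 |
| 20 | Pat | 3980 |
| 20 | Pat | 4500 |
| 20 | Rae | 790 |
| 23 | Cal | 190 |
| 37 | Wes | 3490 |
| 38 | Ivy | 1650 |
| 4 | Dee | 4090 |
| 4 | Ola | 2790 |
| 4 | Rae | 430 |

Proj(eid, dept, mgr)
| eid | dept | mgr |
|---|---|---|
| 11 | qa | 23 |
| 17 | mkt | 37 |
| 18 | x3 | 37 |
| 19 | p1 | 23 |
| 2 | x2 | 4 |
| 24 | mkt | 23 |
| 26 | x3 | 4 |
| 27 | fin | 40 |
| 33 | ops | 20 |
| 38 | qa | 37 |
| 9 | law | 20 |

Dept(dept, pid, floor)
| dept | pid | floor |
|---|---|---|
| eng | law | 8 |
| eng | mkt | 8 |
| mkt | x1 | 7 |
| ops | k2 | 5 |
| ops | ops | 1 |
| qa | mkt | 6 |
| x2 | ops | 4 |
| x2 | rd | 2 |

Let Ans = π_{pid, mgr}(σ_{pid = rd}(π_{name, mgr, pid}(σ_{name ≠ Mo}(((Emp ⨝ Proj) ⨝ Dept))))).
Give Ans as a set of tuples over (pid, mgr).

Natural join on mgr: {(20, Mo, 6250, 33, ops), (20, Mo, 6250, 9, law), (20, Pat, 3980, 33, ops), (20, Pat, 3980, 9, law), (20, Pat, 4500, 33, ops), (20, Pat, 4500, 9, law), (20, Rae, 790, 33, ops), (20, Rae, 790, 9, law), (23, Cal, 190, 11, qa), (23, Cal, 190, 19, p1), (23, Cal, 190, 24, mkt), (37, Wes, 3490, 17, mkt), (37, Wes, 3490, 18, x3), (37, Wes, 3490, 38, qa), (4, Dee, 4090, 2, x2), (4, Dee, 4090, 26, x3), (4, Ola, 2790, 2, x2), (4, Ola, 2790, 26, x3), (4, Rae, 430, 2, x2), (4, Rae, 430, 26, x3)}
Natural join on dept: {(20, Mo, 6250, 33, ops, k2, 5), (20, Mo, 6250, 33, ops, ops, 1), (20, Pat, 3980, 33, ops, k2, 5), (20, Pat, 3980, 33, ops, ops, 1), (20, Pat, 4500, 33, ops, k2, 5), (20, Pat, 4500, 33, ops, ops, 1), (20, Rae, 790, 33, ops, k2, 5), (20, Rae, 790, 33, ops, ops, 1), (23, Cal, 190, 11, qa, mkt, 6), (23, Cal, 190, 24, mkt, x1, 7), (37, Wes, 3490, 17, mkt, x1, 7), (37, Wes, 3490, 38, qa, mkt, 6), (4, Dee, 4090, 2, x2, ops, 4), (4, Dee, 4090, 2, x2, rd, 2), (4, Ola, 2790, 2, x2, ops, 4), (4, Ola, 2790, 2, x2, rd, 2), (4, Rae, 430, 2, x2, ops, 4), (4, Rae, 430, 2, x2, rd, 2)}
Selection name ≠ Mo: {(20, Pat, 3980, 33, ops, k2, 5), (20, Pat, 3980, 33, ops, ops, 1), (20, Pat, 4500, 33, ops, k2, 5), (20, Pat, 4500, 33, ops, ops, 1), (20, Rae, 790, 33, ops, k2, 5), (20, Rae, 790, 33, ops, ops, 1), (23, Cal, 190, 11, qa, mkt, 6), (23, Cal, 190, 24, mkt, x1, 7), (37, Wes, 3490, 17, mkt, x1, 7), (37, Wes, 3490, 38, qa, mkt, 6), (4, Dee, 4090, 2, x2, ops, 4), (4, Dee, 4090, 2, x2, rd, 2), (4, Ola, 2790, 2, x2, ops, 4), (4, Ola, 2790, 2, x2, rd, 2), (4, Rae, 430, 2, x2, ops, 4), (4, Rae, 430, 2, x2, rd, 2)}
π[name, mgr, pid]: project onto (name, mgr, pid) (2 duplicate(s) eliminated) → {(Cal, 23, mkt), (Cal, 23, x1), (Dee, 4, ops), (Dee, 4, rd), (Ola, 4, ops), (Ola, 4, rd), (Pat, 20, k2), (Pat, 20, ops), (Rae, 20, k2), (Rae, 20, ops), (Rae, 4, ops), (Rae, 4, rd), (Wes, 37, mkt), (Wes, 37, x1)}
Selection pid = rd: {(Dee, 4, rd), (Ola, 4, rd), (Rae, 4, rd)}
π[pid, mgr]: project onto (pid, mgr) (2 duplicate(s) eliminated) → {(rd, 4)}

{(rd, 4)}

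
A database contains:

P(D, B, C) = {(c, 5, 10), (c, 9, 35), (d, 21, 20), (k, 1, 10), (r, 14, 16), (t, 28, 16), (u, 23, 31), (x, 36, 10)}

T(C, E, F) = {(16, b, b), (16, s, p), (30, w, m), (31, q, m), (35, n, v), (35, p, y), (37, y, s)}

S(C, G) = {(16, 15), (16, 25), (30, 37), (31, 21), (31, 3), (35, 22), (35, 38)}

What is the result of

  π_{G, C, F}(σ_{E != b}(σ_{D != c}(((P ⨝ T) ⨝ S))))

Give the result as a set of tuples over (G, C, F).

{(15, 16, p), (21, 31, m), (25, 16, p), (3, 31, m)}

Joining P and T on C yields {(c, 9, 35, n, v), (c, 9, 35, p, y), (r, 14, 16, b, b), (r, 14, 16, s, p), (t, 28, 16, b, b), (t, 28, 16, s, p), (u, 23, 31, q, m)}.
Joining (P ⨝ T) and S on C yields {(c, 9, 35, n, v, 22), (c, 9, 35, n, v, 38), (c, 9, 35, p, y, 22), (c, 9, 35, p, y, 38), (r, 14, 16, b, b, 15), (r, 14, 16, b, b, 25), (r, 14, 16, s, p, 15), (r, 14, 16, s, p, 25), (t, 28, 16, b, b, 15), (t, 28, 16, b, b, 25), (t, 28, 16, s, p, 15), (t, 28, 16, s, p, 25), (u, 23, 31, q, m, 21), (u, 23, 31, q, m, 3)}.
Selection D != c: {(r, 14, 16, b, b, 15), (r, 14, 16, b, b, 25), (r, 14, 16, s, p, 15), (r, 14, 16, s, p, 25), (t, 28, 16, b, b, 15), (t, 28, 16, b, b, 25), (t, 28, 16, s, p, 15), (t, 28, 16, s, p, 25), (u, 23, 31, q, m, 21), (u, 23, 31, q, m, 3)}
Selection E != b: {(r, 14, 16, s, p, 15), (r, 14, 16, s, p, 25), (t, 28, 16, s, p, 15), (t, 28, 16, s, p, 25), (u, 23, 31, q, m, 21), (u, 23, 31, q, m, 3)}
π_{G, C, F} gives {(15, 16, p), (21, 31, m), (25, 16, p), (3, 31, m)} (2 duplicate(s) eliminated).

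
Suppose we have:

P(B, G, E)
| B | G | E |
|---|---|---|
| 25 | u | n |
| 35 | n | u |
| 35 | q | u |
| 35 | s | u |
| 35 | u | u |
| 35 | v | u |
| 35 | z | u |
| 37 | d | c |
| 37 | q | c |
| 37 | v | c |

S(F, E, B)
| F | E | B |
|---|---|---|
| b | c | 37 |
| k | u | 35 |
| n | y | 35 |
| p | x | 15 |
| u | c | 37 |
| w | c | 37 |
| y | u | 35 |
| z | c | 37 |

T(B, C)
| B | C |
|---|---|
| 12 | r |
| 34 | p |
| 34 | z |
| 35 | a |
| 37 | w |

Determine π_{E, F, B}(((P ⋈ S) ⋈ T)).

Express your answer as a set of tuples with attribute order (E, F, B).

P ⋈ S (natural join on B, E): {(35, n, u, k), (35, n, u, y), (35, q, u, k), (35, q, u, y), (35, s, u, k), (35, s, u, y), (35, u, u, k), (35, u, u, y), (35, v, u, k), (35, v, u, y), (35, z, u, k), (35, z, u, y), (37, d, c, b), (37, d, c, u), (37, d, c, w), (37, d, c, z), (37, q, c, b), (37, q, c, u), (37, q, c, w), (37, q, c, z), (37, v, c, b), (37, v, c, u), (37, v, c, w), (37, v, c, z)}
(P ⋈ S) ⋈ T (natural join on B): {(35, n, u, k, a), (35, n, u, y, a), (35, q, u, k, a), (35, q, u, y, a), (35, s, u, k, a), (35, s, u, y, a), (35, u, u, k, a), (35, u, u, y, a), (35, v, u, k, a), (35, v, u, y, a), (35, z, u, k, a), (35, z, u, y, a), (37, d, c, b, w), (37, d, c, u, w), (37, d, c, w, w), (37, d, c, z, w), (37, q, c, b, w), (37, q, c, u, w), (37, q, c, w, w), (37, q, c, z, w), (37, v, c, b, w), (37, v, c, u, w), (37, v, c, w, w), (37, v, c, z, w)}
π_{E, F, B} gives {(c, b, 37), (c, u, 37), (c, w, 37), (c, z, 37), (u, k, 35), (u, y, 35)} (18 duplicate(s) eliminated).

{(c, b, 37), (c, u, 37), (c, w, 37), (c, z, 37), (u, k, 35), (u, y, 35)}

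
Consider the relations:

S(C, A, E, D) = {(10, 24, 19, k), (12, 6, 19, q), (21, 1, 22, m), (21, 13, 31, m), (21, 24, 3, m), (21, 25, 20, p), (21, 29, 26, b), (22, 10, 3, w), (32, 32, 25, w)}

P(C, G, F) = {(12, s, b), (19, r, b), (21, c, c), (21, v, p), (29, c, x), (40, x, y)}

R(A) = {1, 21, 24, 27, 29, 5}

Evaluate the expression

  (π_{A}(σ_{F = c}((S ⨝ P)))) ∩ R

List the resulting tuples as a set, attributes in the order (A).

{1, 24, 29}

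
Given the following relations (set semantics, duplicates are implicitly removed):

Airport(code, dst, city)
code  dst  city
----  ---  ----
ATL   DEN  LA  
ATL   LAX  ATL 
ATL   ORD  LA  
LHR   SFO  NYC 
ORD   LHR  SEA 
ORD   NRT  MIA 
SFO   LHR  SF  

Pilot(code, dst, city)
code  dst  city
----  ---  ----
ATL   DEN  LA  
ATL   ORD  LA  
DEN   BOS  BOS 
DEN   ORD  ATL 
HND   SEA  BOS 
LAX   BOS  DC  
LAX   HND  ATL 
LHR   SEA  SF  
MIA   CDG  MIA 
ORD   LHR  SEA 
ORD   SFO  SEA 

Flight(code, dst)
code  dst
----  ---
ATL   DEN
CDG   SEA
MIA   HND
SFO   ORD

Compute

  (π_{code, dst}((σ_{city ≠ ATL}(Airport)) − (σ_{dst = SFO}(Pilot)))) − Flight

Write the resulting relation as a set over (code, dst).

Selection city ≠ ATL: {(ATL, DEN, LA), (ATL, ORD, LA), (LHR, SFO, NYC), (ORD, LHR, SEA), (ORD, NRT, MIA), (SFO, LHR, SF)}
Selection dst = SFO: {(ORD, SFO, SEA)}
Taking the difference: {(ATL, DEN, LA), (ATL, ORD, LA), (LHR, SFO, NYC), (ORD, LHR, SEA), (ORD, NRT, MIA), (SFO, LHR, SF)}
π[code, dst]: project onto (code, dst) → {(ATL, DEN), (ATL, ORD), (LHR, SFO), (ORD, LHR), (ORD, NRT), (SFO, LHR)}
Taking the difference: {(ATL, ORD), (LHR, SFO), (ORD, LHR), (ORD, NRT), (SFO, LHR)}

{(ATL, ORD), (LHR, SFO), (ORD, LHR), (ORD, NRT), (SFO, LHR)}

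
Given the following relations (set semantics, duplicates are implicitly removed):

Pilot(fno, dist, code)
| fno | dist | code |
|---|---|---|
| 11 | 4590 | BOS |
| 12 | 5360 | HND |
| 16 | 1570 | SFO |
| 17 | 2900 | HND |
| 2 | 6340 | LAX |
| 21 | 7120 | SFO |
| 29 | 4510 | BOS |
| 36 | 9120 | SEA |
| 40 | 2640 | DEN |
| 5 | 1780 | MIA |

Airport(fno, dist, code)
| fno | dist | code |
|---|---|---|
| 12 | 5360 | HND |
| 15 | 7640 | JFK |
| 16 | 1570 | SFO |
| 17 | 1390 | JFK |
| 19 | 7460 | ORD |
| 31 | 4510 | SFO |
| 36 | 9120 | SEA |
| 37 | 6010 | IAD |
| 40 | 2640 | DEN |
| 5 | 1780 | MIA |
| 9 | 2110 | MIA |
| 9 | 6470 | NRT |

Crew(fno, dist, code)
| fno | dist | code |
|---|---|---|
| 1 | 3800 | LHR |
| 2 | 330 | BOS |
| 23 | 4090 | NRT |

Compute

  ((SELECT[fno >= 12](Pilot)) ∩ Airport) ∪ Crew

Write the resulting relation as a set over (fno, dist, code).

Filtering on fno >= 12 leaves {(12, 5360, HND), (16, 1570, SFO), (17, 2900, HND), (21, 7120, SFO), (29, 4510, BOS), (36, 9120, SEA), (40, 2640, DEN)}.
Taking the intersection: {(12, 5360, HND), (16, 1570, SFO), (36, 9120, SEA), (40, 2640, DEN)}
Taking the union: {(1, 3800, LHR), (12, 5360, HND), (16, 1570, SFO), (2, 330, BOS), (23, 4090, NRT), (36, 9120, SEA), (40, 2640, DEN)}

{(1, 3800, LHR), (12, 5360, HND), (16, 1570, SFO), (2, 330, BOS), (23, 4090, NRT), (36, 9120, SEA), (40, 2640, DEN)}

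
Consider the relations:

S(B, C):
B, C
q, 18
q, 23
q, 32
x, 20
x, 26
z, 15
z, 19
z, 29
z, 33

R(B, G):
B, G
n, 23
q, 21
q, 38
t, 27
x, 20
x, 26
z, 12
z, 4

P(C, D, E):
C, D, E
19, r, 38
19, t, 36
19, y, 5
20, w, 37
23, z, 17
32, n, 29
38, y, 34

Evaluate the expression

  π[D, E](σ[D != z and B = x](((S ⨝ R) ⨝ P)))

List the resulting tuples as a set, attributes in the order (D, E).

{(w, 37)}

Natural join on B: {(q, 18, 21), (q, 18, 38), (q, 23, 21), (q, 23, 38), (q, 32, 21), (q, 32, 38), (x, 20, 20), (x, 20, 26), (x, 26, 20), (x, 26, 26), (z, 15, 12), (z, 15, 4), (z, 19, 12), (z, 19, 4), (z, 29, 12), (z, 29, 4), (z, 33, 12), (z, 33, 4)}
Natural join on C: {(q, 23, 21, z, 17), (q, 23, 38, z, 17), (q, 32, 21, n, 29), (q, 32, 38, n, 29), (x, 20, 20, w, 37), (x, 20, 26, w, 37), (z, 19, 12, r, 38), (z, 19, 12, t, 36), (z, 19, 12, y, 5), (z, 19, 4, r, 38), (z, 19, 4, t, 36), (z, 19, 4, y, 5)}
Selection D != z and B = x: {(x, 20, 20, w, 37), (x, 20, 26, w, 37)}
π_{D, E} gives {(w, 37)} (1 duplicate(s) eliminated).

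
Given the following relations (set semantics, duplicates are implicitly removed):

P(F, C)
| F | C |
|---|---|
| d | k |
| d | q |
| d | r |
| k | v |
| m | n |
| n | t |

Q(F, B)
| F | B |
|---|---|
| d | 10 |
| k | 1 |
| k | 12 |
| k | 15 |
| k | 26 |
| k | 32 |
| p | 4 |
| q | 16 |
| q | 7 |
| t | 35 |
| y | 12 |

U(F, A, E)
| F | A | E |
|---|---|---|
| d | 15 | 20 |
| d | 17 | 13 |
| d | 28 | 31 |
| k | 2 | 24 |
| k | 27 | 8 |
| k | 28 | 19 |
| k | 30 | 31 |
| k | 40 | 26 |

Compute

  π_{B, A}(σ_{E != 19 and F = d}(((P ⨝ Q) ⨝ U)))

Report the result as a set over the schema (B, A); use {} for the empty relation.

Natural join on F: {(d, k, 10), (d, q, 10), (d, r, 10), (k, v, 1), (k, v, 12), (k, v, 15), (k, v, 26), (k, v, 32)}
Natural join on F: {(d, k, 10, 15, 20), (d, k, 10, 17, 13), (d, k, 10, 28, 31), (d, q, 10, 15, 20), (d, q, 10, 17, 13), (d, q, 10, 28, 31), (d, r, 10, 15, 20), (d, r, 10, 17, 13), (d, r, 10, 28, 31), (k, v, 1, 2, 24), (k, v, 1, 27, 8), (k, v, 1, 28, 19), (k, v, 1, 30, 31), (k, v, 1, 40, 26), (k, v, 12, 2, 24), (k, v, 12, 27, 8), (k, v, 12, 28, 19), (k, v, 12, 30, 31), (k, v, 12, 40, 26), (k, v, 15, 2, 24), (k, v, 15, 27, 8), (k, v, 15, 28, 19), (k, v, 15, 30, 31), (k, v, 15, 40, 26), (k, v, 26, 2, 24), (k, v, 26, 27, 8), (k, v, 26, 28, 19), (k, v, 26, 30, 31), (k, v, 26, 40, 26), (k, v, 32, 2, 24), (k, v, 32, 27, 8), (k, v, 32, 28, 19), (k, v, 32, 30, 31), (k, v, 32, 40, 26)}
σ[E != 19 and F = d]: keep tuples satisfying E != 19 and F = d → {(d, k, 10, 15, 20), (d, k, 10, 17, 13), (d, k, 10, 28, 31), (d, q, 10, 15, 20), (d, q, 10, 17, 13), (d, q, 10, 28, 31), (d, r, 10, 15, 20), (d, r, 10, 17, 13), (d, r, 10, 28, 31)}
Keep only column(s) B, A (6 duplicate(s) eliminated): {(10, 15), (10, 17), (10, 28)}

{(10, 15), (10, 17), (10, 28)}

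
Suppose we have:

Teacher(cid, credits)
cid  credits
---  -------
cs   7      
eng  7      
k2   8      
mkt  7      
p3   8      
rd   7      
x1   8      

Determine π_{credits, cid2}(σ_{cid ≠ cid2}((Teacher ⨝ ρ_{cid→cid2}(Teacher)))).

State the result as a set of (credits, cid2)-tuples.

ρ[cid→cid2]: schema becomes (cid2, credits); tuples unchanged.
Natural join on credits: {(cs, 7, cs), (cs, 7, eng), (cs, 7, mkt), (cs, 7, rd), (eng, 7, cs), (eng, 7, eng), (eng, 7, mkt), (eng, 7, rd), (k2, 8, k2), (k2, 8, p3), (k2, 8, x1), (mkt, 7, cs), (mkt, 7, eng), (mkt, 7, mkt), (mkt, 7, rd), (p3, 8, k2), (p3, 8, p3), (p3, 8, x1), (rd, 7, cs), (rd, 7, eng), (rd, 7, mkt), (rd, 7, rd), (x1, 8, k2), (x1, 8, p3), (x1, 8, x1)}
σ[cid ≠ cid2]: keep tuples satisfying cid ≠ cid2 → {(cs, 7, eng), (cs, 7, mkt), (cs, 7, rd), (eng, 7, cs), (eng, 7, mkt), (eng, 7, rd), (k2, 8, p3), (k2, 8, x1), (mkt, 7, cs), (mkt, 7, eng), (mkt, 7, rd), (p3, 8, k2), (p3, 8, x1), (rd, 7, cs), (rd, 7, eng), (rd, 7, mkt), (x1, 8, k2), (x1, 8, p3)}
π_{credits, cid2} gives {(7, cs), (7, eng), (7, mkt), (7, rd), (8, k2), (8, p3), (8, x1)} (11 duplicate(s) eliminated).

{(7, cs), (7, eng), (7, mkt), (7, rd), (8, k2), (8, p3), (8, x1)}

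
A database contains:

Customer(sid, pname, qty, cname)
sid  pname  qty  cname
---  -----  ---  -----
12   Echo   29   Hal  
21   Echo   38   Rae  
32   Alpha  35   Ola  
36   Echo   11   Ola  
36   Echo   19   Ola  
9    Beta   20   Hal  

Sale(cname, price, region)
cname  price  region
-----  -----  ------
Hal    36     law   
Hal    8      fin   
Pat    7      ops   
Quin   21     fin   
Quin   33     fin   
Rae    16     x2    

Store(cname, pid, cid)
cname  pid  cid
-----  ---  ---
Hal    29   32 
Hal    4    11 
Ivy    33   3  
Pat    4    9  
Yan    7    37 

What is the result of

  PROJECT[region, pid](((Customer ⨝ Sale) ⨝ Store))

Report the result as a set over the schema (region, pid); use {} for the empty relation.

{(fin, 29), (fin, 4), (law, 29), (law, 4)}

Natural join on cname: {(12, Echo, 29, Hal, 36, law), (12, Echo, 29, Hal, 8, fin), (21, Echo, 38, Rae, 16, x2), (9, Beta, 20, Hal, 36, law), (9, Beta, 20, Hal, 8, fin)}
Natural join on cname: {(12, Echo, 29, Hal, 36, law, 29, 32), (12, Echo, 29, Hal, 36, law, 4, 11), (12, Echo, 29, Hal, 8, fin, 29, 32), (12, Echo, 29, Hal, 8, fin, 4, 11), (9, Beta, 20, Hal, 36, law, 29, 32), (9, Beta, 20, Hal, 36, law, 4, 11), (9, Beta, 20, Hal, 8, fin, 29, 32), (9, Beta, 20, Hal, 8, fin, 4, 11)}
Projecting to region, pid (4 duplicate(s) eliminated): {(fin, 29), (fin, 4), (law, 29), (law, 4)}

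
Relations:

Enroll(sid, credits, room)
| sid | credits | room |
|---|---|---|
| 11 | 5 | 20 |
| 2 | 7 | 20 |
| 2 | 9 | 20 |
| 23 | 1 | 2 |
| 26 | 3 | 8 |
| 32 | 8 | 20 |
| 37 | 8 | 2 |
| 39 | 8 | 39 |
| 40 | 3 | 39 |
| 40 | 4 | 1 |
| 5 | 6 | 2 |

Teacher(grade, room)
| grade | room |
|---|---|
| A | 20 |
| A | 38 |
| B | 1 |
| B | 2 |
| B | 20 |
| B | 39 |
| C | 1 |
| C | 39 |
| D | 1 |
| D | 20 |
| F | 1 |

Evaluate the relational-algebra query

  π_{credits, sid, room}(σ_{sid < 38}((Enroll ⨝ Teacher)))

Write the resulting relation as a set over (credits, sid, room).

Enroll ⋈ Teacher (natural join on room): {(11, 5, 20, A), (11, 5, 20, B), (11, 5, 20, D), (2, 7, 20, A), (2, 7, 20, B), (2, 7, 20, D), (2, 9, 20, A), (2, 9, 20, B), (2, 9, 20, D), (23, 1, 2, B), (32, 8, 20, A), (32, 8, 20, B), (32, 8, 20, D), (37, 8, 2, B), (39, 8, 39, B), (39, 8, 39, C), (40, 3, 39, B), (40, 3, 39, C), (40, 4, 1, B), (40, 4, 1, C), (40, 4, 1, D), (40, 4, 1, F), (5, 6, 2, B)}
Apply σ_{sid < 38}; surviving tuples: {(11, 5, 20, A), (11, 5, 20, B), (11, 5, 20, D), (2, 7, 20, A), (2, 7, 20, B), (2, 7, 20, D), (2, 9, 20, A), (2, 9, 20, B), (2, 9, 20, D), (23, 1, 2, B), (32, 8, 20, A), (32, 8, 20, B), (32, 8, 20, D), (37, 8, 2, B), (5, 6, 2, B)}
π_{credits, sid, room} gives {(1, 23, 2), (5, 11, 20), (6, 5, 2), (7, 2, 20), (8, 32, 20), (8, 37, 2), (9, 2, 20)} (8 duplicate(s) eliminated).

{(1, 23, 2), (5, 11, 20), (6, 5, 2), (7, 2, 20), (8, 32, 20), (8, 37, 2), (9, 2, 20)}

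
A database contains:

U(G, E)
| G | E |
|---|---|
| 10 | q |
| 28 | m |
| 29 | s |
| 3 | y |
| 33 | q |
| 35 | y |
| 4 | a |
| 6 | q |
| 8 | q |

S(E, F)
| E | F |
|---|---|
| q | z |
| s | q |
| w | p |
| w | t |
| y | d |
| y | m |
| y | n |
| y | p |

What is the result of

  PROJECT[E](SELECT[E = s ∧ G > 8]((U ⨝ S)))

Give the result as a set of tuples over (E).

{s}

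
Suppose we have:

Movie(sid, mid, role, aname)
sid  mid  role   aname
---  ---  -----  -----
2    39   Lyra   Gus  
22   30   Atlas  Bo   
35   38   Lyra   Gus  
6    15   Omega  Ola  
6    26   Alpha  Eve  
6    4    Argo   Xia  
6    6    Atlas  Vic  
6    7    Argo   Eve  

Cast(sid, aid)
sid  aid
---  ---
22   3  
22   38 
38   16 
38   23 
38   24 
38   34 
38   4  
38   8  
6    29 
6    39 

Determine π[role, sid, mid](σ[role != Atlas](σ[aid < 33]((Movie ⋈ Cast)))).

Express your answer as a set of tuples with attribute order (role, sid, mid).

{(Alpha, 6, 26), (Argo, 6, 4), (Argo, 6, 7), (Omega, 6, 15)}

Joining Movie and Cast on sid yields {(22, 30, Atlas, Bo, 3), (22, 30, Atlas, Bo, 38), (6, 15, Omega, Ola, 29), (6, 15, Omega, Ola, 39), (6, 26, Alpha, Eve, 29), (6, 26, Alpha, Eve, 39), (6, 4, Argo, Xia, 29), (6, 4, Argo, Xia, 39), (6, 6, Atlas, Vic, 29), (6, 6, Atlas, Vic, 39), (6, 7, Argo, Eve, 29), (6, 7, Argo, Eve, 39)}.
Filtering on aid < 33 leaves {(22, 30, Atlas, Bo, 3), (6, 15, Omega, Ola, 29), (6, 26, Alpha, Eve, 29), (6, 4, Argo, Xia, 29), (6, 6, Atlas, Vic, 29), (6, 7, Argo, Eve, 29)}.
Filtering on role != Atlas leaves {(6, 15, Omega, Ola, 29), (6, 26, Alpha, Eve, 29), (6, 4, Argo, Xia, 29), (6, 7, Argo, Eve, 29)}.
π[role, sid, mid]: project onto (role, sid, mid) → {(Alpha, 6, 26), (Argo, 6, 4), (Argo, 6, 7), (Omega, 6, 15)}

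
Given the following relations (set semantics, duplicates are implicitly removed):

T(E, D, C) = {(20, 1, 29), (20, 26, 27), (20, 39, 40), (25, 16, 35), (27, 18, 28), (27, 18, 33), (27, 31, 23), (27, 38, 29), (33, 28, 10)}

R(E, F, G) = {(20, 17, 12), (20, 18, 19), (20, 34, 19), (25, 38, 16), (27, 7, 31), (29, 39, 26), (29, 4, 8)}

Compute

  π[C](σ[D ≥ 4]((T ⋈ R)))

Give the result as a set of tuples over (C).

{23, 27, 28, 29, 33, 35, 40}

T ⋈ R (natural join on E): {(20, 1, 29, 17, 12), (20, 1, 29, 18, 19), (20, 1, 29, 34, 19), (20, 26, 27, 17, 12), (20, 26, 27, 18, 19), (20, 26, 27, 34, 19), (20, 39, 40, 17, 12), (20, 39, 40, 18, 19), (20, 39, 40, 34, 19), (25, 16, 35, 38, 16), (27, 18, 28, 7, 31), (27, 18, 33, 7, 31), (27, 31, 23, 7, 31), (27, 38, 29, 7, 31)}
Selection D ≥ 4: {(20, 26, 27, 17, 12), (20, 26, 27, 18, 19), (20, 26, 27, 34, 19), (20, 39, 40, 17, 12), (20, 39, 40, 18, 19), (20, 39, 40, 34, 19), (25, 16, 35, 38, 16), (27, 18, 28, 7, 31), (27, 18, 33, 7, 31), (27, 31, 23, 7, 31), (27, 38, 29, 7, 31)}
π_{C} gives {23, 27, 28, 29, 33, 35, 40} (4 duplicate(s) eliminated).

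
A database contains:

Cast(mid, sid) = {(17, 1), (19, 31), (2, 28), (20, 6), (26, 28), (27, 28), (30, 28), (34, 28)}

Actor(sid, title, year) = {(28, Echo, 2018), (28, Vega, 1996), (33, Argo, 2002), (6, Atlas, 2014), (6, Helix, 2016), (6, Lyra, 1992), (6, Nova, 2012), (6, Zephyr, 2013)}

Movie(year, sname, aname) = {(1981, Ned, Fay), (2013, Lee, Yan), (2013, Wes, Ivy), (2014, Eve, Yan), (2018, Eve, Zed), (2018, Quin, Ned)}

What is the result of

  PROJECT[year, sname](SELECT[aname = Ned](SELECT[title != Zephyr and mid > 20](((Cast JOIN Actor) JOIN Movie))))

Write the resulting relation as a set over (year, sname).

{(2018, Quin)}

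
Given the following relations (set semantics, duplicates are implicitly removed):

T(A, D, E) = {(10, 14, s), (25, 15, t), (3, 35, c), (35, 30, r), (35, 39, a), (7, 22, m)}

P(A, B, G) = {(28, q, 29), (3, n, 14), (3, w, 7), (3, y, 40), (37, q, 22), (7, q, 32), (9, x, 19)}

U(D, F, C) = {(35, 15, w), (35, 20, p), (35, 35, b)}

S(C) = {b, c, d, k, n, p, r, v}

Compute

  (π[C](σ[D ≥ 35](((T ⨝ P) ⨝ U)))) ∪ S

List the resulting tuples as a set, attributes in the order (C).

{b, c, d, k, n, p, r, v, w}

Natural join on A: {(3, 35, c, n, 14), (3, 35, c, w, 7), (3, 35, c, y, 40), (7, 22, m, q, 32)}
Natural join on D: {(3, 35, c, n, 14, 15, w), (3, 35, c, n, 14, 20, p), (3, 35, c, n, 14, 35, b), (3, 35, c, w, 7, 15, w), (3, 35, c, w, 7, 20, p), (3, 35, c, w, 7, 35, b), (3, 35, c, y, 40, 15, w), (3, 35, c, y, 40, 20, p), (3, 35, c, y, 40, 35, b)}
Selection D ≥ 35: {(3, 35, c, n, 14, 15, w), (3, 35, c, n, 14, 20, p), (3, 35, c, n, 14, 35, b), (3, 35, c, w, 7, 15, w), (3, 35, c, w, 7, 20, p), (3, 35, c, w, 7, 35, b), (3, 35, c, y, 40, 15, w), (3, 35, c, y, 40, 20, p), (3, 35, c, y, 40, 35, b)}
π_{C} gives {b, p, w} (6 duplicate(s) eliminated).
Set union of the two operands is {b, c, d, k, n, p, r, v, w}.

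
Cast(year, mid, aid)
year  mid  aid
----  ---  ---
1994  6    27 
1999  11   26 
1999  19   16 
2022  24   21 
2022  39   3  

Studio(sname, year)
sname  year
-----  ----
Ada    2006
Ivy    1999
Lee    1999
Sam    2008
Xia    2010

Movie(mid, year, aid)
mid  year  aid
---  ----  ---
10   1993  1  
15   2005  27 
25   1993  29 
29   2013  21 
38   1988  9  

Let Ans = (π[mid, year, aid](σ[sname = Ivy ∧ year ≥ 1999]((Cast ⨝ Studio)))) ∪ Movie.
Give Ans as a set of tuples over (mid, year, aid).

{(10, 1993, 1), (11, 1999, 26), (15, 2005, 27), (19, 1999, 16), (25, 1993, 29), (29, 2013, 21), (38, 1988, 9)}

Joining Cast and Studio on year yields {(1999, 11, 26, Ivy), (1999, 11, 26, Lee), (1999, 19, 16, Ivy), (1999, 19, 16, Lee)}.
Filtering on sname = Ivy ∧ year ≥ 1999 leaves {(1999, 11, 26, Ivy), (1999, 19, 16, Ivy)}.
Projecting to mid, year, aid: {(11, 1999, 26), (19, 1999, 16)}
Set union of the two operands is {(10, 1993, 1), (11, 1999, 26), (15, 2005, 27), (19, 1999, 16), (25, 1993, 29), (29, 2013, 21), (38, 1988, 9)}.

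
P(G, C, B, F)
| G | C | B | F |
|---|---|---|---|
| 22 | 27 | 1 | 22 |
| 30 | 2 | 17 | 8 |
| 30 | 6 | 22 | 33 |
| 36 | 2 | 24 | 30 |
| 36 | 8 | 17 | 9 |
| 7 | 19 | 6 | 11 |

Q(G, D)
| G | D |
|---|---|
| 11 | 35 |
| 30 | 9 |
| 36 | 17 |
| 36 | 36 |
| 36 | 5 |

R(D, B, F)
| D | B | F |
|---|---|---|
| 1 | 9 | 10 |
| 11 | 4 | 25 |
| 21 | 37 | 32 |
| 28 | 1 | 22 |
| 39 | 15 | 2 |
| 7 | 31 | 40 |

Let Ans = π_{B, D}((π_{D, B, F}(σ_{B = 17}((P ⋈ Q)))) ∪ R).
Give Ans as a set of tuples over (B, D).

{(1, 28), (15, 39), (17, 17), (17, 36), (17, 5), (17, 9), (31, 7), (37, 21), (4, 11), (9, 1)}

P ⋈ Q (natural join on G): {(30, 2, 17, 8, 9), (30, 6, 22, 33, 9), (36, 2, 24, 30, 17), (36, 2, 24, 30, 36), (36, 2, 24, 30, 5), (36, 8, 17, 9, 17), (36, 8, 17, 9, 36), (36, 8, 17, 9, 5)}
Apply σ_{B = 17}; surviving tuples: {(30, 2, 17, 8, 9), (36, 8, 17, 9, 17), (36, 8, 17, 9, 36), (36, 8, 17, 9, 5)}
π[D, B, F]: project onto (D, B, F) → {(17, 17, 9), (36, 17, 9), (5, 17, 9), (9, 17, 8)}
Taking the union: {(1, 9, 10), (11, 4, 25), (17, 17, 9), (21, 37, 32), (28, 1, 22), (36, 17, 9), (39, 15, 2), (5, 17, 9), (7, 31, 40), (9, 17, 8)}
π[B, D]: project onto (B, D) → {(1, 28), (15, 39), (17, 17), (17, 36), (17, 5), (17, 9), (31, 7), (37, 21), (4, 11), (9, 1)}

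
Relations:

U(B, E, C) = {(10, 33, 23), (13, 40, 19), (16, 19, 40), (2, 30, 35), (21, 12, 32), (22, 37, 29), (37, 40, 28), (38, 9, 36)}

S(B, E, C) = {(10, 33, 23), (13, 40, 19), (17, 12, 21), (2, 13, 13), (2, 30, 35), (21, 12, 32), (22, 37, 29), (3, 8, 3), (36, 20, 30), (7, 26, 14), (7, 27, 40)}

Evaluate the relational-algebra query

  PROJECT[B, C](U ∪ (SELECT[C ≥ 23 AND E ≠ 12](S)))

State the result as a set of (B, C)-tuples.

{(10, 23), (13, 19), (16, 40), (2, 35), (21, 32), (22, 29), (36, 30), (37, 28), (38, 36), (7, 40)}

Selection C ≥ 23 AND E ≠ 12: {(10, 33, 23), (2, 30, 35), (22, 37, 29), (36, 20, 30), (7, 27, 40)}
Set union of the two operands is {(10, 33, 23), (13, 40, 19), (16, 19, 40), (2, 30, 35), (21, 12, 32), (22, 37, 29), (36, 20, 30), (37, 40, 28), (38, 9, 36), (7, 27, 40)}.
Projecting to B, C: {(10, 23), (13, 19), (16, 40), (2, 35), (21, 32), (22, 29), (36, 30), (37, 28), (38, 36), (7, 40)}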